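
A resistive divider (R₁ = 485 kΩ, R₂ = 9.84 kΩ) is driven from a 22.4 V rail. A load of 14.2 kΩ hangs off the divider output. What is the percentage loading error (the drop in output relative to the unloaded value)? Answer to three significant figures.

40.4 %

The divider's output (Thévenin) resistance is R₁‖R₂ = 9.644 kΩ.
Fractional drop under load = R_th/(R_th + R_L) = 9.644 / (9.644 + 14.2) = 0.4045.
So the output falls by 40.4 %.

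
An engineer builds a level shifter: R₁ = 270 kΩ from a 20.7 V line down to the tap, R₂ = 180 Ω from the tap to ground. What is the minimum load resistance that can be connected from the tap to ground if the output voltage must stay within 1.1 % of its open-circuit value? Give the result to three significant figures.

R_L(min) ≈ 16.2 kΩ

Output resistance R_th = R₁‖R₂ = (270000 × 180)/270200 = 179.9 Ω.
The fractional drop is R_th/(R_th + R_L); requiring this ≤ 0.0110 gives R_L ≥ R_th(1/0.0110 − 1) = 179.9 × 89.91 = 16.2 kΩ.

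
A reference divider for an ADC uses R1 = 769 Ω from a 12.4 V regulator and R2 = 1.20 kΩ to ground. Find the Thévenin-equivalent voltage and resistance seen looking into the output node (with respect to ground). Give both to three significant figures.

V_th is the open-circuit tap voltage: 12.4 × 1200/(769 + 1200) = 7.56 V.
With the supply zeroed, R1 and R2 appear in parallel from the tap: R_th = R1‖R2 = (769 × 1200)/1969 = 469 Ω.

V_th = 7.56 V, R_th = 469 Ω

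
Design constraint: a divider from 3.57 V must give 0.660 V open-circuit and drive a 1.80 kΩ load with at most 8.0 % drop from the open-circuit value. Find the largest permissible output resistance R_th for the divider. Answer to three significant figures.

Loading drop = R_th/(R_th + R_L) ≤ 0.0800, so R_th ≤ R_L · ε/(1−ε) = 1.80 kΩ × 0.0800/0.9200 = 157 Ω.
(Any R1, R2 with R2/(R1+R2) = 0.185 and R1‖R2 ≤ 157 Ω will meet the spec.)

R_th ≤ 157 Ω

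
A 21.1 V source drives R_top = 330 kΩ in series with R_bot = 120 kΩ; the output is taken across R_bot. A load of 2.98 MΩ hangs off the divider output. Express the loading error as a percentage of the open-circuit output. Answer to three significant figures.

2.87 %

The divider's output (Thévenin) resistance is R_top‖R_bot = 88.00 kΩ.
Fractional drop under load = R_th/(R_th + R_L) = 88.00 / (88.00 + 2980) = 0.02868.
So the output falls by 2.87 %.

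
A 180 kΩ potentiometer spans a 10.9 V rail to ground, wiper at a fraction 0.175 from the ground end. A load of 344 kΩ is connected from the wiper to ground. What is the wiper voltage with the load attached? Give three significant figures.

V ≈ 1.77 V

The wiper splits the pot into (1−α)R = 148.5 kΩ above and αR = 31.50 kΩ below.
Lower section ‖ load = 28.86 kΩ.
V_wiper = 10.9 × 28.86/(148.5 + 28.86) = 1.77 V.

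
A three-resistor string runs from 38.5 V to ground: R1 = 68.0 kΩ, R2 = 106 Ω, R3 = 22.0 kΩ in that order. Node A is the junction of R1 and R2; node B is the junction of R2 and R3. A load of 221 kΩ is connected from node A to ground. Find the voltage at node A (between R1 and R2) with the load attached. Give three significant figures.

V ≈ 8.78 V

Below node A the series string R2+R3 = 22110 Ω sits in parallel with the 221000 Ω load: 20100 Ω.
V_A = 38.5 × 20100/(68000 + 20100) = 8.78 V.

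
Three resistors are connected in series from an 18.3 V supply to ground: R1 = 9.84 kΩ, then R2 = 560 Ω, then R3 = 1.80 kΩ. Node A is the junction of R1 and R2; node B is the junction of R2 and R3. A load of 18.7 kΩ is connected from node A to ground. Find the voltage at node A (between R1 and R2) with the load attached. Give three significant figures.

Below node A the series string R2+R3 = 2360 Ω sits in parallel with the 18700 Ω load: 2096 Ω.
V_A = 18.3 × 2096/(9840 + 2096) = 3.21 V.

V ≈ 3.21 V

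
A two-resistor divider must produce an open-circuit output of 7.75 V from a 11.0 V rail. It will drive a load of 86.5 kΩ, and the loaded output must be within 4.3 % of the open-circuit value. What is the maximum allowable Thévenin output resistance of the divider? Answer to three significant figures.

Loading drop = R_th/(R_th + R_L) ≤ 0.0430, so R_th ≤ R_L · ε/(1−ε) = 86.5 kΩ × 0.0430/0.9570 = 3.89 kΩ.
(Any R1, R2 with R2/(R1+R2) = 0.705 and R1‖R2 ≤ 3.89 kΩ will meet the spec.)

R_th ≤ 3.89 kΩ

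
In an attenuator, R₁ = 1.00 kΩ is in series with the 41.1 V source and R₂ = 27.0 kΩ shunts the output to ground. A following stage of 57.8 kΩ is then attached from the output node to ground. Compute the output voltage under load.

V_out ≈ 39.0 V

The load sits in parallel with R₂: R₂‖R_L = (27.0 × 57.8) / (27.0 + 57.8) = 18.40 kΩ.
V_out = 41.1 × 18.40 / (1.00 + 18.40) = 41.1 × 18.40/19.40 = 39.0 V.
(Unloaded it would have been 39.6 V.)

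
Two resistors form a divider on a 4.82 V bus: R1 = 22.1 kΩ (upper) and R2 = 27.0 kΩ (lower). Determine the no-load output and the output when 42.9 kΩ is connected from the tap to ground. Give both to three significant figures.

Unloaded: 2.65 V; loaded: 2.07 V

Open-circuit: V = 4.82 × 27.0/(22.1 + 27.0) = 2.65 V.
With the load, R2 becomes R2‖R_L = 16.57 kΩ, so V = 4.82 × 16.57/38.67 = 2.07 V.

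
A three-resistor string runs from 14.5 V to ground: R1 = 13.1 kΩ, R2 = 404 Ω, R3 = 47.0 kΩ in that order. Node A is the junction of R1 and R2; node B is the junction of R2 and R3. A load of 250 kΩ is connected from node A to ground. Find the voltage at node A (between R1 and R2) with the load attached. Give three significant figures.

Below node A the series string R2+R3 = 47400 Ω sits in parallel with the 250000 Ω load: 39850 Ω.
V_A = 14.5 × 39850/(13100 + 39850) = 10.9 V.

V ≈ 10.9 V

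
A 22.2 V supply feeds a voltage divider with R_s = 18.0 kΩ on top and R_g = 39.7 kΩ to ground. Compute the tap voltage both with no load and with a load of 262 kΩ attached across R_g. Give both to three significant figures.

Unloaded: 15.3 V; loaded: 14.6 V

Open-circuit: V = 22.2 × 39.7/(18.0 + 39.7) = 15.3 V.
With the load, R_g becomes R_g‖R_L = 34.48 kΩ, so V = 22.2 × 34.48/52.48 = 14.6 V.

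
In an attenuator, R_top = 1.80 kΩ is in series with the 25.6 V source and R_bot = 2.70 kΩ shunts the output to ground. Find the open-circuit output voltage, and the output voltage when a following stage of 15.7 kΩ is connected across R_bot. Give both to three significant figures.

Open-circuit: V = 25.6 × 2.70/(1.80 + 2.70) = 15.4 V.
With the load, R_bot becomes R_bot‖R_L = 2.304 kΩ, so V = 25.6 × 2.304/4.104 = 14.4 V.

Unloaded: 15.4 V; loaded: 14.4 V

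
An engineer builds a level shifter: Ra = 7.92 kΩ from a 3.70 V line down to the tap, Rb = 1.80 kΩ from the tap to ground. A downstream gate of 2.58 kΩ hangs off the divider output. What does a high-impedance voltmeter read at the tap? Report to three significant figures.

V_out ≈ 0.437 V

The load sits in parallel with Rb: Rb‖R_L = (1.80 × 2.58) / (1.80 + 2.58) = 1.060 kΩ.
V_out = 3.70 × 1.060 / (7.92 + 1.060) = 3.70 × 1.060/8.980 = 0.437 V.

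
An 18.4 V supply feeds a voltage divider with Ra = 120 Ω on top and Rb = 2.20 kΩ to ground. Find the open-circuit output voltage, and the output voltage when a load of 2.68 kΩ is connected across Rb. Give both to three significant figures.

Open-circuit: V = 18.4 × 2200/(120 + 2200) = 17.4 V.
With the load, Rb becomes Rb‖R_L = 1208 Ω, so V = 18.4 × 1208/1328 = 16.7 V.

Unloaded: 17.4 V; loaded: 16.7 V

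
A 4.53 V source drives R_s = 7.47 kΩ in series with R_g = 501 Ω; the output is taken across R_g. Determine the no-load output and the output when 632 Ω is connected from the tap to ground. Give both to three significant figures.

Unloaded: 0.285 V; loaded: 0.163 V

Open-circuit: V = 4.53 × 501/(7470 + 501) = 0.285 V.
With the load, R_g becomes R_g‖R_L = 279.5 Ω, so V = 4.53 × 279.5/7749 = 0.163 V.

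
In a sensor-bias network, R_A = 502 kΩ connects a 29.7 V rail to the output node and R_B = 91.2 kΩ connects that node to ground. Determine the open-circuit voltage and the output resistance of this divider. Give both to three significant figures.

V_th is the open-circuit tap voltage: 29.7 × 91.2/(502 + 91.2) = 4.57 V.
With the supply zeroed, R_A and R_B appear in parallel from the tap: R_th = R_A‖R_B = (502 × 91.2)/593.2 = 77.2 kΩ.

V_th = 4.57 V, R_th = 77.2 kΩ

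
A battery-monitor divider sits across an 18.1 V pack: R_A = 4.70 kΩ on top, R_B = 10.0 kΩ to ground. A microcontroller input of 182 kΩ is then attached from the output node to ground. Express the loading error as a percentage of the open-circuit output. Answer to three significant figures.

The divider's output (Thévenin) resistance is R_A‖R_B = 3.197 kΩ.
Fractional drop under load = R_th/(R_th + R_L) = 3.197 / (3.197 + 182) = 0.01726.
So the output falls by 1.73 %.

1.73 %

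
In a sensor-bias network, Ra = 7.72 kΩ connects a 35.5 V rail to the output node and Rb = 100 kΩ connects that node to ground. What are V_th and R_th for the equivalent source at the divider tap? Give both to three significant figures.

V_th = 33.0 V, R_th = 7.17 kΩ

V_th is the open-circuit tap voltage: 35.5 × 100/(7.72 + 100) = 33.0 V.
With the supply zeroed, Ra and Rb appear in parallel from the tap: R_th = Ra‖Rb = (7.72 × 100)/107.7 = 7.17 kΩ.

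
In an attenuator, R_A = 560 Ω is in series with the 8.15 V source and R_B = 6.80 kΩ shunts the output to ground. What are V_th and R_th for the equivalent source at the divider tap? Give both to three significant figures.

V_th = 7.53 V, R_th = 517 Ω

V_th is the open-circuit tap voltage: 8.15 × 6800/(560 + 6800) = 7.53 V.
With the supply zeroed, R_A and R_B appear in parallel from the tap: R_th = R_A‖R_B = (560 × 6800)/7360 = 517 Ω.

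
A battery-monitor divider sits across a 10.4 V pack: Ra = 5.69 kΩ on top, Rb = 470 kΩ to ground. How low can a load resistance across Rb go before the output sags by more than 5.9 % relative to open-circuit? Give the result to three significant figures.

R_L(min) ≈ 89.7 kΩ

Output resistance R_th = Ra‖Rb = (5.69 × 470)/475.7 = 5.622 kΩ.
The fractional drop is R_th/(R_th + R_L); requiring this ≤ 0.0590 gives R_L ≥ R_th(1/0.0590 − 1) = 5.622 × 15.95 = 89.7 kΩ.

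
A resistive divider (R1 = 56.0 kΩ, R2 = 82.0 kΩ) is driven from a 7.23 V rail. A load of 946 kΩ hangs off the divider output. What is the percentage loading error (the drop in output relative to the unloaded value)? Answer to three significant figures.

The divider's output (Thévenin) resistance is R1‖R2 = 33.28 kΩ.
Fractional drop under load = R_th/(R_th + R_L) = 33.28 / (33.28 + 946) = 0.03398.
So the output falls by 3.40 %.

3.40 %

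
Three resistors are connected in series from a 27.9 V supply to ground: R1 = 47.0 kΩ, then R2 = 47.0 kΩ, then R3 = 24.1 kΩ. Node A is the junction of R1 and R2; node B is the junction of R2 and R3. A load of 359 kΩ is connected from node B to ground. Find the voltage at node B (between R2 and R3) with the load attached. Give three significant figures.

V ≈ 5.40 V

At node B, R3 is in parallel with the load: R3‖R_L = 22.58 kΩ.
Below node A the resistance is R2 + (R3‖R_L) = 69.58 kΩ, so V_A = 27.9 × 69.58/116.6 = 16.65 V.
Then V_B = V_A × (R3‖R_L)/(R2 + R3‖R_L) = 16.65 × 22.58/69.58 = 5.40 V.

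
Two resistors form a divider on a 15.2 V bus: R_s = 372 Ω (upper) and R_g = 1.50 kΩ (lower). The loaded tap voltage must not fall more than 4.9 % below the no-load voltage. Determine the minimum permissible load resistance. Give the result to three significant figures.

R_L(min) ≈ 5.79 kΩ

Output resistance R_th = R_s‖R_g = (372 × 1500)/1872 = 298.1 Ω.
The fractional drop is R_th/(R_th + R_L); requiring this ≤ 0.0490 gives R_L ≥ R_th(1/0.0490 − 1) = 298.1 × 19.41 = 5.79 kΩ.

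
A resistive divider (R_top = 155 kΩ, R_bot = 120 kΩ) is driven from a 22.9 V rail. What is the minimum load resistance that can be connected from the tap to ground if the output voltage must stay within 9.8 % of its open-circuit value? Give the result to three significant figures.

R_L(min) ≈ 623 kΩ

Output resistance R_th = R_top‖R_bot = (155 × 120)/275.0 = 67.64 kΩ.
The fractional drop is R_th/(R_th + R_L); requiring this ≤ 0.0980 gives R_L ≥ R_th(1/0.0980 − 1) = 67.64 × 9.204 = 623 kΩ.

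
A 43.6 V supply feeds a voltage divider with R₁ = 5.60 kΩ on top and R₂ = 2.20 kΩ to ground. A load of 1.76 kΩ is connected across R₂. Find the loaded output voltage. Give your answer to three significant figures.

The load sits in parallel with R₂: R₂‖R_L = (2.20 × 1.76) / (2.20 + 1.76) = 0.9778 kΩ.
V_out = 43.6 × 0.9778 / (5.60 + 0.9778) = 43.6 × 0.9778/6.578 = 6.48 V.
(Unloaded it would have been 12.3 V.)

V_out ≈ 6.48 V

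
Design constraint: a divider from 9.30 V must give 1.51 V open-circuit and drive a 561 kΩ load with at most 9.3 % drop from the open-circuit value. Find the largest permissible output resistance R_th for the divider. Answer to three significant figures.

R_th ≤ 57.5 kΩ

Loading drop = R_th/(R_th + R_L) ≤ 0.0930, so R_th ≤ R_L · ε/(1−ε) = 561 kΩ × 0.0930/0.9070 = 57.5 kΩ.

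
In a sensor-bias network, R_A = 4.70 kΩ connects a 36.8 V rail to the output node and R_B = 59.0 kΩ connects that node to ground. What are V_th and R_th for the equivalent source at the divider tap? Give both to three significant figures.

V_th = 34.1 V, R_th = 4.35 kΩ

V_th is the open-circuit tap voltage: 36.8 × 59.0/(4.70 + 59.0) = 34.1 V.
With the supply zeroed, R_A and R_B appear in parallel from the tap: R_th = R_A‖R_B = (4.70 × 59.0)/63.70 = 4.35 kΩ.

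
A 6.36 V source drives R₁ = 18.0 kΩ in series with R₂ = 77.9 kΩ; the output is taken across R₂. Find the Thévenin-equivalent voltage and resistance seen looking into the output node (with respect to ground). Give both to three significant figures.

V_th is the open-circuit tap voltage: 6.36 × 77.9/(18.0 + 77.9) = 5.17 V.
With the supply zeroed, R₁ and R₂ appear in parallel from the tap: R_th = R₁‖R₂ = (18.0 × 77.9)/95.90 = 14.6 kΩ.

V_th = 5.17 V, R_th = 14.6 kΩ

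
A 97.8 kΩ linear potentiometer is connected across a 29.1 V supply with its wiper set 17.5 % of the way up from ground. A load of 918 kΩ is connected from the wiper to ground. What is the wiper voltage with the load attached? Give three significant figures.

V ≈ 5.02 V

The wiper splits the pot into (1−α)R = 80.69 kΩ above and αR = 17.11 kΩ below.
Lower section ‖ load = 16.80 kΩ.
V_wiper = 29.1 × 16.80/(80.69 + 16.80) = 5.02 V.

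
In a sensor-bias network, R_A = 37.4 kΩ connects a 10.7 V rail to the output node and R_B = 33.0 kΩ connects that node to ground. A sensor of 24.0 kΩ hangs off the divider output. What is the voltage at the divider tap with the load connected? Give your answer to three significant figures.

V_out ≈ 2.90 V

The load sits in parallel with R_B: R_B‖R_L = (33.0 × 24.0) / (33.0 + 24.0) = 13.89 kΩ.
V_out = 10.7 × 13.89 / (37.4 + 13.89) = 10.7 × 13.89/51.29 = 2.90 V.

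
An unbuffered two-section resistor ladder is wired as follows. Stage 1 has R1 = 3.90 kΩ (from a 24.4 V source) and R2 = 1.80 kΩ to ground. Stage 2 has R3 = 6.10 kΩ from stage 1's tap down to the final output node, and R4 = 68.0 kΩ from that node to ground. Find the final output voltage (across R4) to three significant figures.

V_out ≈ 6.96 V

Stage 2 presents R3+R4 = 74.10 kΩ as a load on stage 1's tap.
Stage 1's lower leg becomes R2‖(R3+R4) = 1.757 kΩ, so V_mid = 24.4 × 1.757/5.657 = 7.579 V.
Stage 2 is itself unloaded: V_out = V_mid × R4/(R3+R4) = 7.579 × 68.0/74.10 = 6.96 V.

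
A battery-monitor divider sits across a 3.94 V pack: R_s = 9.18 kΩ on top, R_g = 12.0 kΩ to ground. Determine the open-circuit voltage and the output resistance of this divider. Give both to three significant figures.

V_th is the open-circuit tap voltage: 3.94 × 12.0/(9.18 + 12.0) = 2.23 V.
With the supply zeroed, R_s and R_g appear in parallel from the tap: R_th = R_s‖R_g = (9.18 × 12.0)/21.18 = 5.20 kΩ.

V_th = 2.23 V, R_th = 5.20 kΩ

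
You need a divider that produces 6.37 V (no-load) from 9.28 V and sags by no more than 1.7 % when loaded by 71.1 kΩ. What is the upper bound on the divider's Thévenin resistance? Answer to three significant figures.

Loading drop = R_th/(R_th + R_L) ≤ 0.0170, so R_th ≤ R_L · ε/(1−ε) = 71.1 kΩ × 0.0170/0.9830 = 1.23 kΩ.
(Any R1, R2 with R2/(R1+R2) = 0.686 and R1‖R2 ≤ 1.23 kΩ will meet the spec.)

R_th ≤ 1.23 kΩ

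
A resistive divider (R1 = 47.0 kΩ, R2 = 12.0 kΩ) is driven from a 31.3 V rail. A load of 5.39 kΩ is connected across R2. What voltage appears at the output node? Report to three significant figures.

V_out ≈ 2.30 V

The load sits in parallel with R2: R2‖R_L = (12.0 × 5.39) / (12.0 + 5.39) = 3.719 kΩ.
V_out = 31.3 × 3.719 / (47.0 + 3.719) = 31.3 × 3.719/50.72 = 2.30 V.
(Unloaded it would have been 6.37 V.)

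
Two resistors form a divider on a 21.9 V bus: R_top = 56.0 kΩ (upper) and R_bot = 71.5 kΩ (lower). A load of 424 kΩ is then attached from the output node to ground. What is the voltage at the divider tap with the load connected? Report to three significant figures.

The load sits in parallel with R_bot: R_bot‖R_L = (71.5 × 424) / (71.5 + 424) = 61.18 kΩ.
V_out = 21.9 × 61.18 / (56.0 + 61.18) = 21.9 × 61.18/117.2 = 11.4 V.

V_out ≈ 11.4 V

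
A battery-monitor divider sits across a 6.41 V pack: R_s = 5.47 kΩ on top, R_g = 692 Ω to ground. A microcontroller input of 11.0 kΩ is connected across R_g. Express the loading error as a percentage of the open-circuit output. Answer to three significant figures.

The divider's output (Thévenin) resistance is R_s‖R_g = 614.3 Ω.
Fractional drop under load = R_th/(R_th + R_L) = 614.3 / (614.3 + 11000) = 0.05289.
So the output falls by 5.29 %.

5.29 %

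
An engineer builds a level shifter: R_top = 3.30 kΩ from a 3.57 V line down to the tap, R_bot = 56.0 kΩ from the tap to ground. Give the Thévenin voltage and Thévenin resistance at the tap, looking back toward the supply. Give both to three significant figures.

V_th is the open-circuit tap voltage: 3.57 × 56.0/(3.30 + 56.0) = 3.37 V.
With the supply zeroed, R_top and R_bot appear in parallel from the tap: R_th = R_top‖R_bot = (3.30 × 56.0)/59.30 = 3.12 kΩ.

V_th = 3.37 V, R_th = 3.12 kΩ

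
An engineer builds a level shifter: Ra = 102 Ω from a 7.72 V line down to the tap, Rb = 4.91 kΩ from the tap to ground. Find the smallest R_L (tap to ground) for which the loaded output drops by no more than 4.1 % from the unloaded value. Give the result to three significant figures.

R_L(min) ≈ 2.34 kΩ

Output resistance R_th = Ra‖Rb = (102 × 4910)/5012 = 99.92 Ω.
The fractional drop is R_th/(R_th + R_L); requiring this ≤ 0.0410 gives R_L ≥ R_th(1/0.0410 − 1) = 99.92 × 23.39 = 2.34 kΩ.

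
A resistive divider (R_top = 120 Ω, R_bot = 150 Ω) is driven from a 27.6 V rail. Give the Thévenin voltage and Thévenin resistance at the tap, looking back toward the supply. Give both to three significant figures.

V_th is the open-circuit tap voltage: 27.6 × 150/(120 + 150) = 15.3 V.
With the supply zeroed, R_top and R_bot appear in parallel from the tap: R_th = R_top‖R_bot = (120 × 150)/270.0 = 66.7 Ω.

V_th = 15.3 V, R_th = 66.7 Ω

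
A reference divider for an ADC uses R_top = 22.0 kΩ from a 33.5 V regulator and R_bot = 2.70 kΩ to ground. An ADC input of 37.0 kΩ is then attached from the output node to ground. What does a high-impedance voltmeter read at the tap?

The load sits in parallel with R_bot: R_bot‖R_L = (2.70 × 37.0) / (2.70 + 37.0) = 2.516 kΩ.
V_out = 33.5 × 2.516 / (22.0 + 2.516) = 33.5 × 2.516/24.52 = 3.44 V.

V_out ≈ 3.44 V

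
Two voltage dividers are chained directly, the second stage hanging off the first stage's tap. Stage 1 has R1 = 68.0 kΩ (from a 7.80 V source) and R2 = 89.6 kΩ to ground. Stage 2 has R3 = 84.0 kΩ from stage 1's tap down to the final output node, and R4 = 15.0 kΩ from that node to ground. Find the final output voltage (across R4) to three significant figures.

V_out ≈ 0.483 V

Stage 2 presents R3+R4 = 99.00 kΩ as a load on stage 1's tap.
Stage 1's lower leg becomes R2‖(R3+R4) = 47.03 kΩ, so V_mid = 7.80 × 47.03/115.0 = 3.189 V.
Stage 2 is itself unloaded: V_out = V_mid × R4/(R3+R4) = 3.189 × 15.0/99.00 = 0.483 V.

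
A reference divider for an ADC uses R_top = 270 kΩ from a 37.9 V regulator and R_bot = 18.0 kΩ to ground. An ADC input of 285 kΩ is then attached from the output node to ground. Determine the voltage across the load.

V_out ≈ 2.24 V

The load sits in parallel with R_bot: R_bot‖R_L = (18.0 × 285) / (18.0 + 285) = 16.93 kΩ.
V_out = 37.9 × 16.93 / (270 + 16.93) = 37.9 × 16.93/286.9 = 2.24 V.
(Unloaded it would have been 2.37 V.)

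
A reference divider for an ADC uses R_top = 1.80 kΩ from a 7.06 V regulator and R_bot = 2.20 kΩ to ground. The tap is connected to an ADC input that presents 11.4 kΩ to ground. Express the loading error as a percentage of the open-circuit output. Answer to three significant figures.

The divider's output (Thévenin) resistance is R_top‖R_bot = 0.9900 kΩ.
Fractional drop under load = R_th/(R_th + R_L) = 0.9900 / (0.9900 + 11.4) = 0.07990.
So the output falls by 7.99 %.

7.99 %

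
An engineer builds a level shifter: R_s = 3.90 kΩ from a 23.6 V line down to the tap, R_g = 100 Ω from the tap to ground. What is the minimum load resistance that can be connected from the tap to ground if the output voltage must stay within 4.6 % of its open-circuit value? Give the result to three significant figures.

Output resistance R_th = R_s‖R_g = (3900 × 100)/4000 = 97.50 Ω.
The fractional drop is R_th/(R_th + R_L); requiring this ≤ 0.0460 gives R_L ≥ R_th(1/0.0460 − 1) = 97.50 × 20.74 = 2.02 kΩ.

R_L(min) ≈ 2.02 kΩ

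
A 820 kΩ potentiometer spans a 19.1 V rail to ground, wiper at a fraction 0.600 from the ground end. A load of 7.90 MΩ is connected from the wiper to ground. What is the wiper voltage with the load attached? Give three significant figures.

The wiper splits the pot into (1−α)R = 328.0 kΩ above and αR = 492.0 kΩ below.
Lower section ‖ load = 463.2 kΩ.
V_wiper = 19.1 × 463.2/(328.0 + 463.2) = 11.2 V.

V ≈ 11.2 V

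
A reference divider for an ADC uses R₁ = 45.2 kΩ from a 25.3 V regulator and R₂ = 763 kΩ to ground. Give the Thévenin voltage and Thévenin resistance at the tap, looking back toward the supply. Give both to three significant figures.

V_th is the open-circuit tap voltage: 25.3 × 763/(45.2 + 763) = 23.9 V.
With the supply zeroed, R₁ and R₂ appear in parallel from the tap: R_th = R₁‖R₂ = (45.2 × 763)/808.2 = 42.7 kΩ.

V_th = 23.9 V, R_th = 42.7 kΩ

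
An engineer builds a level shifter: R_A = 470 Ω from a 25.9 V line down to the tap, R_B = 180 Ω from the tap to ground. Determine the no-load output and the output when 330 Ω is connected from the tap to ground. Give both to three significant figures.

Unloaded: 7.17 V; loaded: 5.14 V

Open-circuit: V = 25.9 × 180/(470 + 180) = 7.17 V.
With the load, R_B becomes R_B‖R_L = 116.5 Ω, so V = 25.9 × 116.5/586.5 = 5.14 V.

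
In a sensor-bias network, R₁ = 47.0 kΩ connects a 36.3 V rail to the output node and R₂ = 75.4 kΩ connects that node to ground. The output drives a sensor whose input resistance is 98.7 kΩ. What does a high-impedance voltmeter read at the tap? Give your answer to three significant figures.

V_out ≈ 17.3 V

The load sits in parallel with R₂: R₂‖R_L = (75.4 × 98.7) / (75.4 + 98.7) = 42.75 kΩ.
V_out = 36.3 × 42.75 / (47.0 + 42.75) = 36.3 × 42.75/89.75 = 17.3 V.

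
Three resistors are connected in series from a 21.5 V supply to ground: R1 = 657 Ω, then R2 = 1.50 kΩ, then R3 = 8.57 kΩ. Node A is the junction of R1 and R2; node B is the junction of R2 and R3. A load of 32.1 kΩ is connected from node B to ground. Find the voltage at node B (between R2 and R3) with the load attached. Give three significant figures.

V ≈ 16.3 V

At node B, R3 is in parallel with the load: R3‖R_L = 6764 Ω.
Below node A the resistance is R2 + (R3‖R_L) = 8264 Ω, so V_A = 21.5 × 8264/8921 = 19.92 V.
Then V_B = V_A × (R3‖R_L)/(R2 + R3‖R_L) = 19.92 × 6764/8264 = 16.3 V.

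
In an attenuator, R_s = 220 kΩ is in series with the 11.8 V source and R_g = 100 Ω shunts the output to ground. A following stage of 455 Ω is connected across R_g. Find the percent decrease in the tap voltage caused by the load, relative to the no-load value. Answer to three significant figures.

18.0 %

The divider's output (Thévenin) resistance is R_s‖R_g = 99.95 Ω.
Fractional drop under load = R_th/(R_th + R_L) = 99.95 / (99.95 + 455) = 0.1801.
So the output falls by 18.0 %.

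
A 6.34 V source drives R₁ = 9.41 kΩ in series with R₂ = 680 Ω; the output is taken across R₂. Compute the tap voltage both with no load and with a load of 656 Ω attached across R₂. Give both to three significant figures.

Open-circuit: V = 6.34 × 680/(9410 + 680) = 0.427 V.
With the load, R₂ becomes R₂‖R_L = 333.9 Ω, so V = 6.34 × 333.9/9744 = 0.217 V.

Unloaded: 0.427 V; loaded: 0.217 V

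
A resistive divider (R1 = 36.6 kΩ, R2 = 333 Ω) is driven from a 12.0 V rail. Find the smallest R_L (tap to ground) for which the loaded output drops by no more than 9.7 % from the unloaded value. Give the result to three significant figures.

R_L(min) ≈ 3.07 kΩ

Output resistance R_th = R1‖R2 = (36600 × 333)/36930 = 330.0 Ω.
The fractional drop is R_th/(R_th + R_L); requiring this ≤ 0.0970 gives R_L ≥ R_th(1/0.0970 − 1) = 330.0 × 9.309 = 3.07 kΩ.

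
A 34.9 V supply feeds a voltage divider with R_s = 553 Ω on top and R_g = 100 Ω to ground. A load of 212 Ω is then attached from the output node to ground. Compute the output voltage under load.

V_out ≈ 3.82 V

The load sits in parallel with R_g: R_g‖R_L = (100 × 212) / (100 + 212) = 67.95 Ω.
V_out = 34.9 × 67.95 / (553 + 67.95) = 34.9 × 67.95/620.9 = 3.82 V.
(Unloaded it would have been 5.34 V.)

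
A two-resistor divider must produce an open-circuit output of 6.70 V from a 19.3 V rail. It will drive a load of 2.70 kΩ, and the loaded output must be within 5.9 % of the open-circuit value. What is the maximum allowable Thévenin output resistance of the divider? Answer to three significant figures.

R_th ≤ 169 Ω

Loading drop = R_th/(R_th + R_L) ≤ 0.0590, so R_th ≤ R_L · ε/(1−ε) = 2.70 kΩ × 0.0590/0.9410 = 169 Ω.
(Any R1, R2 with R2/(R1+R2) = 0.347 and R1‖R2 ≤ 169 Ω will meet the spec.)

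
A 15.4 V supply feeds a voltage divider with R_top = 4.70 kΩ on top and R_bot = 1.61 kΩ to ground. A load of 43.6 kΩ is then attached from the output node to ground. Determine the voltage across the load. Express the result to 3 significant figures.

V_out ≈ 3.82 V

The load sits in parallel with R_bot: R_bot‖R_L = (1.61 × 43.6) / (1.61 + 43.6) = 1.553 kΩ.
V_out = 15.4 × 1.553 / (4.70 + 1.553) = 15.4 × 1.553/6.253 = 3.82 V.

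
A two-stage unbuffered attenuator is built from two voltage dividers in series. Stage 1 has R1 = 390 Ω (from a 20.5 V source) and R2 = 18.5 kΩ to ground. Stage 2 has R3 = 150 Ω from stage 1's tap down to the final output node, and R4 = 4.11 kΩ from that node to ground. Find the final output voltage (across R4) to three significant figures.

V_out ≈ 17.8 V

Stage 2 presents R3+R4 = 4260 Ω as a load on stage 1's tap.
Stage 1's lower leg becomes R2‖(R3+R4) = 3463 Ω, so V_mid = 20.5 × 3463/3853 = 18.42 V.
Stage 2 is itself unloaded: V_out = V_mid × R4/(R3+R4) = 18.42 × 4110/4260 = 17.8 V.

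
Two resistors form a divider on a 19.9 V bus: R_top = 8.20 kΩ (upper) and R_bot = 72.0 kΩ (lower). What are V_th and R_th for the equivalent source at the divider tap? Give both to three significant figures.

V_th = 17.9 V, R_th = 7.36 kΩ

V_th is the open-circuit tap voltage: 19.9 × 72.0/(8.20 + 72.0) = 17.9 V.
With the supply zeroed, R_top and R_bot appear in parallel from the tap: R_th = R_top‖R_bot = (8.20 × 72.0)/80.20 = 7.36 kΩ.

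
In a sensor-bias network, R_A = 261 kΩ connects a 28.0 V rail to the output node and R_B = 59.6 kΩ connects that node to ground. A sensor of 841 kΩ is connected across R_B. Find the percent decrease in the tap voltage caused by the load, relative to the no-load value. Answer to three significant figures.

5.45 %

The divider's output (Thévenin) resistance is R_A‖R_B = 48.52 kΩ.
Fractional drop under load = R_th/(R_th + R_L) = 48.52 / (48.52 + 841) = 0.05455.
So the output falls by 5.45 %.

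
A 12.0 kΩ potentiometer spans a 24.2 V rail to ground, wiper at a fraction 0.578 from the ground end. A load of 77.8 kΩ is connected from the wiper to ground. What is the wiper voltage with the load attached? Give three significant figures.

V ≈ 13.5 V

The wiper splits the pot into (1−α)R = 5.064 kΩ above and αR = 6.936 kΩ below.
Lower section ‖ load = 6.368 kΩ.
V_wiper = 24.2 × 6.368/(5.064 + 6.368) = 13.5 V.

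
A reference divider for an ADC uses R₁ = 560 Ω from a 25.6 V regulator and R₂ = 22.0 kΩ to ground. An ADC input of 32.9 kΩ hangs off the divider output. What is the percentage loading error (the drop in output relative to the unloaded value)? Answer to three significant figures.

1.63 %

The divider's output (Thévenin) resistance is R₁‖R₂ = 546.1 Ω.
Fractional drop under load = R_th/(R_th + R_L) = 546.1 / (546.1 + 32900) = 0.01633.
So the output falls by 1.63 %.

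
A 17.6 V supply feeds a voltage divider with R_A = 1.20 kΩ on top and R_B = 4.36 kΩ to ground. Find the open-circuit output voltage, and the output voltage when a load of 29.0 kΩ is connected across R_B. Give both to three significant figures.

Open-circuit: V = 17.6 × 4.36/(1.20 + 4.36) = 13.8 V.
With the load, R_B becomes R_B‖R_L = 3.790 kΩ, so V = 17.6 × 3.790/4.990 = 13.4 V.

Unloaded: 13.8 V; loaded: 13.4 V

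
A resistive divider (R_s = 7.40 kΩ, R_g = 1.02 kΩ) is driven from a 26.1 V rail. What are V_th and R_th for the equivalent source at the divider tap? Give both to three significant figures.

V_th is the open-circuit tap voltage: 26.1 × 1.02/(7.40 + 1.02) = 3.16 V.
With the supply zeroed, R_s and R_g appear in parallel from the tap: R_th = R_s‖R_g = (7.40 × 1.02)/8.420 = 896 Ω.

V_th = 3.16 V, R_th = 896 Ω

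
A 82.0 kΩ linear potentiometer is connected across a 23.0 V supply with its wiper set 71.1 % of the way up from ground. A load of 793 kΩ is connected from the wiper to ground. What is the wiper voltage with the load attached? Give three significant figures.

V ≈ 16.0 V

The wiper splits the pot into (1−α)R = 23.70 kΩ above and αR = 58.30 kΩ below.
Lower section ‖ load = 54.31 kΩ.
V_wiper = 23.0 × 54.31/(23.70 + 54.31) = 16.0 V.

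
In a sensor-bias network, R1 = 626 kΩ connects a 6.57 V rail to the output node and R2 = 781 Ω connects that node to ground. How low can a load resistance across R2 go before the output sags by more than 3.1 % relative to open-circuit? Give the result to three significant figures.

Output resistance R_th = R1‖R2 = (626000 × 781)/626800 = 780.0 Ω.
The fractional drop is R_th/(R_th + R_L); requiring this ≤ 0.0310 gives R_L ≥ R_th(1/0.0310 − 1) = 780.0 × 31.26 = 24.4 kΩ.

R_L(min) ≈ 24.4 kΩ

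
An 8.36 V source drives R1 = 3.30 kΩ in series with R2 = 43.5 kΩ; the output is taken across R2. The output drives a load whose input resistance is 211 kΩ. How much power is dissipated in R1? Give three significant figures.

Total resistance from the source is R1 + (R2‖R_L) = 39.36 kΩ, so I = 8.36/39.36 kΩ = 0.2124 mA.
P = I²·R1 = (0.2124 mA)² × 3.30 kΩ = 0.149 mW.

P ≈ 0.149 mW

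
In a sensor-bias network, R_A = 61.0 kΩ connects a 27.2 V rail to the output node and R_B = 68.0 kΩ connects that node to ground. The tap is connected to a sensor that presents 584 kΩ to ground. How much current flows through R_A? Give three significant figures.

I ≈ 0.223 mA

R_B‖R_L = 60.91 kΩ, so the source sees R_A + R_B‖R_L = 121.9 kΩ.
I = 27.2 V / 121.9 kΩ = 0.223 mA.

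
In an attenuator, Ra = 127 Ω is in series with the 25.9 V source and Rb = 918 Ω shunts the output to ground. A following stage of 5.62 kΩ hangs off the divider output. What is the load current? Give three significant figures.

Rb‖R_L = 789.1 Ω; V_out = 25.9 × 789.1/916.1 = 22.31 V.
I_L = V_out / R_L = 22.31 / 5.62 kΩ = 3.97 mA.

I_L ≈ 3.97 mA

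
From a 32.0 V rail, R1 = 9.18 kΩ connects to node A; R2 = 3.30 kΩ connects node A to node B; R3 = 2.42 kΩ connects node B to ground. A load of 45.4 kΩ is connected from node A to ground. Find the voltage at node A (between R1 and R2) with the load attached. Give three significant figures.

Below node A the series string R2+R3 = 5.720 kΩ sits in parallel with the 45.4 kΩ load: 5.080 kΩ.
V_A = 32.0 × 5.080/(9.18 + 5.080) = 11.4 V.

V ≈ 11.4 V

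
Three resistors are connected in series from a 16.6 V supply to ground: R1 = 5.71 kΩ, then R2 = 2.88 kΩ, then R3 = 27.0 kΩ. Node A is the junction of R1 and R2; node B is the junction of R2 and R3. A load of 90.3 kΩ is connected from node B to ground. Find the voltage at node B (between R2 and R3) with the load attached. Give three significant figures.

At node B, R3 is in parallel with the load: R3‖R_L = 20.79 kΩ.
Below node A the resistance is R2 + (R3‖R_L) = 23.67 kΩ, so V_A = 16.6 × 23.67/29.38 = 13.37 V.
Then V_B = V_A × (R3‖R_L)/(R2 + R3‖R_L) = 13.37 × 20.79/23.67 = 11.7 V.

V ≈ 11.7 V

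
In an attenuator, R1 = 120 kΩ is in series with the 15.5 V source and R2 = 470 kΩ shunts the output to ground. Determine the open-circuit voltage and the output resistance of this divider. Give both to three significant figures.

V_th = 12.3 V, R_th = 95.6 kΩ

V_th is the open-circuit tap voltage: 15.5 × 470/(120 + 470) = 12.3 V.
With the supply zeroed, R1 and R2 appear in parallel from the tap: R_th = R1‖R2 = (120 × 470)/590.0 = 95.6 kΩ.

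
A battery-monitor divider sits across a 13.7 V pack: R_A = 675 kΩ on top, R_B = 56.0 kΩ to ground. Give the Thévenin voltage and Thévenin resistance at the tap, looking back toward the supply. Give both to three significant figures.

V_th is the open-circuit tap voltage: 13.7 × 56.0/(675 + 56.0) = 1.05 V.
With the supply zeroed, R_A and R_B appear in parallel from the tap: R_th = R_A‖R_B = (675 × 56.0)/731.0 = 51.7 kΩ.

V_th = 1.05 V, R_th = 51.7 kΩ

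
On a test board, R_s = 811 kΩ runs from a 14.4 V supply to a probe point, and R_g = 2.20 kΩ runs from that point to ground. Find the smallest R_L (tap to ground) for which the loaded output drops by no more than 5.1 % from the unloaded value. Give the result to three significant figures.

Output resistance R_th = R_s‖R_g = (811 × 2.20)/813.2 = 2.194 kΩ.
The fractional drop is R_th/(R_th + R_L); requiring this ≤ 0.0510 gives R_L ≥ R_th(1/0.0510 − 1) = 2.194 × 18.61 = 40.8 kΩ.

R_L(min) ≈ 40.8 kΩ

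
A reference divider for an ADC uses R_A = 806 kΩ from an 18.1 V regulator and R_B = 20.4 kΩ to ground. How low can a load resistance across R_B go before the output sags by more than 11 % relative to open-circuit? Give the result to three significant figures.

R_L(min) ≈ 161 kΩ

Output resistance R_th = R_A‖R_B = (806 × 20.4)/826.4 = 19.90 kΩ.
The fractional drop is R_th/(R_th + R_L); requiring this ≤ 0.110 gives R_L ≥ R_th(1/0.110 − 1) = 19.90 × 8.091 = 161 kΩ.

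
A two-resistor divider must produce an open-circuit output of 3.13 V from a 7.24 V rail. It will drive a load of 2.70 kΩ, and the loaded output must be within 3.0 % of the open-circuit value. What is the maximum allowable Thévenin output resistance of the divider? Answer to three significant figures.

R_th ≤ 83.5 Ω

Loading drop = R_th/(R_th + R_L) ≤ 0.0300, so R_th ≤ R_L · ε/(1−ε) = 2.70 kΩ × 0.0300/0.9700 = 83.5 Ω.
(Any R1, R2 with R2/(R1+R2) = 0.432 and R1‖R2 ≤ 83.5 Ω will meet the spec.)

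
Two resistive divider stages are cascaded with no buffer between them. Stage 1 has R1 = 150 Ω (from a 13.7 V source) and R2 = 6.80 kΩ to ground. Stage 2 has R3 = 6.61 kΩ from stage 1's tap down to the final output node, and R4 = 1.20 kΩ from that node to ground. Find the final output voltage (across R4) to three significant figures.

Stage 2 presents R3+R4 = 7810 Ω as a load on stage 1's tap.
Stage 1's lower leg becomes R2‖(R3+R4) = 3635 Ω, so V_mid = 13.7 × 3635/3785 = 13.16 V.
Stage 2 is itself unloaded: V_out = V_mid × R4/(R3+R4) = 13.16 × 1200/7810 = 2.02 V.

V_out ≈ 2.02 V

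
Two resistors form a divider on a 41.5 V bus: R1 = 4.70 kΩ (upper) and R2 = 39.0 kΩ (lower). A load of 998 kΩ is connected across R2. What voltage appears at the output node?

The load sits in parallel with R2: R2‖R_L = (39.0 × 998) / (39.0 + 998) = 37.53 kΩ.
V_out = 41.5 × 37.53 / (4.70 + 37.53) = 41.5 × 37.53/42.23 = 36.9 V.

V_out ≈ 36.9 V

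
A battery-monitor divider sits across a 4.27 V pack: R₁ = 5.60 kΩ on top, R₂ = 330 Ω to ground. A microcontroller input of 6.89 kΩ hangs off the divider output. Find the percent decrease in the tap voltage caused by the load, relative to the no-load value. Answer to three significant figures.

4.33 %

The divider's output (Thévenin) resistance is R₁‖R₂ = 311.6 Ω.
Fractional drop under load = R_th/(R_th + R_L) = 311.6 / (311.6 + 6890) = 0.04327.
So the output falls by 4.33 %.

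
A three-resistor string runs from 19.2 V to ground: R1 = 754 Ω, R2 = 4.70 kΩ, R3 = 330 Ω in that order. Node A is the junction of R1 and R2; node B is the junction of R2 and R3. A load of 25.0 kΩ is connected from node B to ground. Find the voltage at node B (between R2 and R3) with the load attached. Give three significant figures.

V ≈ 1.08 V

At node B, R3 is in parallel with the load: R3‖R_L = 325.7 Ω.
Below node A the resistance is R2 + (R3‖R_L) = 5026 Ω, so V_A = 19.2 × 5026/5780 = 16.70 V.
Then V_B = V_A × (R3‖R_L)/(R2 + R3‖R_L) = 16.70 × 325.7/5026 = 1.08 V.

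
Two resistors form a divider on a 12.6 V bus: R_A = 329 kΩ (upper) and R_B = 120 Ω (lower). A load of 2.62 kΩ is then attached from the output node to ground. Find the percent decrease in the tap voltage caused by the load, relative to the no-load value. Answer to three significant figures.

The divider's output (Thévenin) resistance is R_A‖R_B = 120.0 Ω.
Fractional drop under load = R_th/(R_th + R_L) = 120.0 / (120.0 + 2620) = 0.04378.
So the output falls by 4.38 %.

4.38 %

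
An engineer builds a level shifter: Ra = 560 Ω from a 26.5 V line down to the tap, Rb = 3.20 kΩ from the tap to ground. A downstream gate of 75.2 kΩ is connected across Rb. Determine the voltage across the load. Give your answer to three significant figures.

V_out ≈ 22.4 V

The load sits in parallel with Rb: Rb‖R_L = (3200 × 75200) / (3200 + 75200) = 3069 Ω.
V_out = 26.5 × 3069 / (560 + 3069) = 26.5 × 3069/3629 = 22.4 V.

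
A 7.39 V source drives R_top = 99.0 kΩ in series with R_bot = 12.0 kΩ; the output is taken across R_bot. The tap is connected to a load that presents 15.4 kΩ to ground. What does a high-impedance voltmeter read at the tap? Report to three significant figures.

The load sits in parallel with R_bot: R_bot‖R_L = (12.0 × 15.4) / (12.0 + 15.4) = 6.745 kΩ.
V_out = 7.39 × 6.745 / (99.0 + 6.745) = 7.39 × 6.745/105.7 = 0.471 V.

V_out ≈ 0.471 V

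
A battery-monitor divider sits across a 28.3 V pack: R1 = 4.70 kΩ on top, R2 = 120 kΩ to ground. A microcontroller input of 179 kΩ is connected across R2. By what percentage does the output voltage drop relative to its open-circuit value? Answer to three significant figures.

2.46 %

The divider's output (Thévenin) resistance is R1‖R2 = 4.523 kΩ.
Fractional drop under load = R_th/(R_th + R_L) = 4.523 / (4.523 + 179) = 0.02464.
So the output falls by 2.46 %.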